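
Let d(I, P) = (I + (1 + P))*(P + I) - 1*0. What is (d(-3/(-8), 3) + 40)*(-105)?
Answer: -368025/64 ≈ -5750.4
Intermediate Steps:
d(I, P) = (I + P)*(1 + I + P) (d(I, P) = (1 + I + P)*(I + P) + 0 = (I + P)*(1 + I + P) + 0 = (I + P)*(1 + I + P))
(d(-3/(-8), 3) + 40)*(-105) = ((-3/(-8) + 3 + (-3/(-8))² + 3² + 2*(-3/(-8))*3) + 40)*(-105) = ((-3*(-⅛) + 3 + (-3*(-⅛))² + 9 + 2*(-3*(-⅛))*3) + 40)*(-105) = ((3/8 + 3 + (3/8)² + 9 + 2*(3/8)*3) + 40)*(-105) = ((3/8 + 3 + 9/64 + 9 + 9/4) + 40)*(-105) = (945/64 + 40)*(-105) = (3505/64)*(-105) = -368025/64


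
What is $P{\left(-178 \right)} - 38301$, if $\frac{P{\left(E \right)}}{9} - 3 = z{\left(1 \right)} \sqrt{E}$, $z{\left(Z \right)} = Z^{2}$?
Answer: $-38274 + 9 i \sqrt{178} \approx -38274.0 + 120.07 i$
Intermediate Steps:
$P{\left(E \right)} = 27 + 9 \sqrt{E}$ ($P{\left(E \right)} = 27 + 9 \cdot 1^{2} \sqrt{E} = 27 + 9 \cdot 1 \sqrt{E} = 27 + 9 \sqrt{E}$)
$P{\left(-178 \right)} - 38301 = \left(27 + 9 \sqrt{-178}\right) - 38301 = \left(27 + 9 i \sqrt{178}\right) - 38301 = -38274 + 9 i \sqrt{178}$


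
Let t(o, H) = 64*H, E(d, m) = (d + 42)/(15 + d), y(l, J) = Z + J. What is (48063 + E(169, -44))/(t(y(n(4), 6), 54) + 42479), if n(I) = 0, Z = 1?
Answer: 8843803/8452040 ≈ 1.0464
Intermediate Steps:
y(l, J) = 1 + J
E(d, m) = (42 + d)/(15 + d)
(48063 + E(169, -44))/(t(y(n(4), 6), 54) + 42479) = (48063 + (42 + 169)/(15 + 169))/(64*54 + 42479) = (48063 + 211/184)/(3456 + 42479) = (48063 + (1/184)*211)/45935 = (48063 + 211/184)*(1/45935) = (8843803/184)*(1/45935) = 8843803/8452040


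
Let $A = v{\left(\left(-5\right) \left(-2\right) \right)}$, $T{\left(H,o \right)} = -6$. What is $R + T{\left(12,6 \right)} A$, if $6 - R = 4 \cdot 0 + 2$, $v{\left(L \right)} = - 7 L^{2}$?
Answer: $4204$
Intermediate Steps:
$A = -700$ ($A = - 7 \left(\left(-5\right) \left(-2\right)\right)^{2} = - 7 \cdot 10^{2} = \left(-7\right) 100 = -700$)
$R = 4$ ($R = 6 - \left(4 \cdot 0 + 2\right) = 6 - \left(0 + 2\right) = 6 - 2 = 4$)
$R + T{\left(12,6 \right)} A = 4 - -4200 = 4 + 4200 = 4204$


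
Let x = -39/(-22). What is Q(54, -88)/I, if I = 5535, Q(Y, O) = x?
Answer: 13/40590 ≈ 0.00032028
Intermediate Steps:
x = 39/22 (x = -39*(-1/22) = 39/22 ≈ 1.7727)
Q(Y, O) = 39/22
Q(54, -88)/I = (39/22)/5535 = (39/22)*(1/5535) = 13/40590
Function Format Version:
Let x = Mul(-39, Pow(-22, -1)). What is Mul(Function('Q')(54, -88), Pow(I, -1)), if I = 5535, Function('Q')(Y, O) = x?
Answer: Rational(13, 40590) ≈ 0.00032028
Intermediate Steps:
x = Rational(39, 22) (x = Mul(-39, Rational(-1, 22)) = Rational(39, 22) ≈ 1.7727)
Function('Q')(Y, O) = Rational(39, 22)
Mul(Function('Q')(54, -88), Pow(I, -1)) = Mul(Rational(39, 22), Pow(5535, -1)) = Mul(Rational(39, 22), Rational(1, 5535)) = Rational(13, 40590)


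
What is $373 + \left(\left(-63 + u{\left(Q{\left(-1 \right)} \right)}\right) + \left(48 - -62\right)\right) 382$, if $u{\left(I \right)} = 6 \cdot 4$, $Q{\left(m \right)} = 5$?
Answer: $27495$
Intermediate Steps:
$u{\left(I \right)} = 24$
$373 + \left(\left(-63 + u{\left(Q{\left(-1 \right)} \right)}\right) + \left(48 - -62\right)\right) 382 = 373 + \left(\left(-63 + 24\right) + \left(48 - -62\right)\right) 382 = 373 + \left(-39 + \left(48 + 62\right)\right) 382 = 373 + \left(-39 + 110\right) 382 = 373 + 71 \cdot 382 = 373 + 27122 = 27495$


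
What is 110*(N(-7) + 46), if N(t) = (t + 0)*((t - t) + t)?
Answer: 10450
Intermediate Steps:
N(t) = t² (N(t) = t*(0 + t) = t*t = t²)
110*(N(-7) + 46) = 110*((-7)² + 46) = 110*(49 + 46) = 110*95 = 10450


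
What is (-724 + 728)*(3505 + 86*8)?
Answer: 16772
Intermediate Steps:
(-724 + 728)*(3505 + 86*8) = 4*(3505 + 688) = 4*4193 = 16772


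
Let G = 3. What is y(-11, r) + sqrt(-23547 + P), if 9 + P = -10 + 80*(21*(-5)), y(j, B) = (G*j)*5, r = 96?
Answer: -165 + I*sqrt(31966) ≈ -165.0 + 178.79*I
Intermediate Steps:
y(j, B) = 15*j (y(j, B) = (3*j)*5 = 15*j)
P = -8419 (P = -9 + (-10 + 80*(21*(-5))) = -9 + (-10 + 80*(-105)) = -9 + (-10 - 8400) = -9 - 8410 = -8419)
y(-11, r) + sqrt(-23547 + P) = 15*(-11) + sqrt(-23547 - 8419) = -165 + sqrt(-31966) = -165 + I*sqrt(31966)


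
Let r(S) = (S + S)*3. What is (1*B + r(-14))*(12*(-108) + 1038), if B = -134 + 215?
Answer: 774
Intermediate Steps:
B = 81
r(S) = 6*S (r(S) = (2*S)*3 = 6*S)
(1*B + r(-14))*(12*(-108) + 1038) = (1*81 + 6*(-14))*(12*(-108) + 1038) = (81 - 84)*(-1296 + 1038) = -3*(-258) = 774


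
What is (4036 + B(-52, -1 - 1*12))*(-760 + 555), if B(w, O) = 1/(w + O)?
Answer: -10755899/13 ≈ -8.2738e+5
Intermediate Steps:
B(w, O) = 1/(O + w)
(4036 + B(-52, -1 - 1*12))*(-760 + 555) = (4036 + 1/((-1 - 1*12) - 52))*(-760 + 555) = (4036 + 1/((-1 - 12) - 52))*(-205) = (4036 + 1/(-13 - 52))*(-205) = (4036 + 1/(-65))*(-205) = (4036 - 1/65)*(-205) = (262339/65)*(-205) = -10755899/13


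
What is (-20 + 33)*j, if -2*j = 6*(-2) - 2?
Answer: 91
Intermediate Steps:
j = 7 (j = -(6*(-2) - 2)/2 = -(-12 - 2)/2 = -1/2*(-14) = 7)
(-20 + 33)*j = (-20 + 33)*7 = 13*7 = 91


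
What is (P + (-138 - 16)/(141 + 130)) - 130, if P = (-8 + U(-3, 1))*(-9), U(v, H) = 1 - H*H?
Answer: -15872/271 ≈ -58.568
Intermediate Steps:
U(v, H) = 1 - H²
P = 72 (P = (-8 + (1 - 1*1²))*(-9) = (-8 + (1 - 1*1))*(-9) = (-8 + (1 - 1))*(-9) = (-8 + 0)*(-9) = -8*(-9) = 72)
(P + (-138 - 16)/(141 + 130)) - 130 = (72 + (-138 - 16)/(141 + 130)) - 130 = (72 - 154/271) - 130 = 19358/271 - 130 = -15872/271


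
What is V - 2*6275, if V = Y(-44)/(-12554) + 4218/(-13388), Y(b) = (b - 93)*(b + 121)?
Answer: -263653408795/21009119 ≈ -12549.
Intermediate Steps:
Y(b) = (-93 + b)*(121 + b)
V = 11034655/21009119 (V = (-11253 + (-44)² + 28*(-44))/(-12554) + 4218/(-13388) = (-11253 + 1936 - 1232)*(-1/12554) + 4218*(-1/13388) = -10549*(-1/12554) - 2109/6694 = 10549/12554 - 2109/6694 = 11034655/21009119 ≈ 0.52523)
V - 2*6275 = 11034655/21009119 - 2*6275 = 11034655/21009119 - 1*12550 = 11034655/21009119 - 12550 = -263653408795/21009119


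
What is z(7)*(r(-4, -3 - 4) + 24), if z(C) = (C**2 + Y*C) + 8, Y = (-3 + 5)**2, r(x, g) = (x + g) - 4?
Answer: 765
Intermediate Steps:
r(x, g) = -4 + g + x (r(x, g) = (g + x) - 4 = -4 + g + x)
Y = 4 (Y = 2**2 = 4)
z(C) = 8 + C**2 + 4*C (z(C) = (C**2 + 4*C) + 8 = 8 + C**2 + 4*C)
z(7)*(r(-4, -3 - 4) + 24) = (8 + 7**2 + 4*7)*((-4 + (-3 - 4) - 4) + 24) = (8 + 49 + 28)*((-4 - 7 - 4) + 24) = 85*(-15 + 24) = 85*9 = 765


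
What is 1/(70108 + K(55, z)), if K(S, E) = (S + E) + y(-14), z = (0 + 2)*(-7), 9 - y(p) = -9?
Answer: 1/70167 ≈ 1.4252e-5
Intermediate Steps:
y(p) = 18 (y(p) = 9 - 1*(-9) = 9 + 9 = 18)
z = -14 (z = 2*(-7) = -14)
K(S, E) = 18 + E + S (K(S, E) = (S + E) + 18 = (E + S) + 18 = 18 + E + S)
1/(70108 + K(55, z)) = 1/(70108 + (18 - 14 + 55)) = 1/(70108 + 59) = 1/70167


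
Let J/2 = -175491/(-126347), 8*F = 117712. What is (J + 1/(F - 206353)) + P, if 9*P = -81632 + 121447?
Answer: 964646457382754/217917114597 ≈ 4426.7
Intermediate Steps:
F = 14714 (F = (⅛)*117712 = 14714)
J = 350982/126347 (J = 2*(-175491/(-126347)) = 2*(-175491*(-1/126347)) = 2*(175491/126347) = 350982/126347 ≈ 2.7779)
P = 39815/9 (P = (-81632 + 121447)/9 = (⅑)*39815 = 39815/9 ≈ 4423.9)
(J + 1/(F - 206353)) + P = (350982/126347 + 1/(14714 - 206353)) + 39815/9 = (350982/126347 + 1/(-191639)) + 39815/9 = (350982/126347 - 1/191639) + 39815/9 = 67261713151/24213012733 + 39815/9 = 964646457382754/217917114597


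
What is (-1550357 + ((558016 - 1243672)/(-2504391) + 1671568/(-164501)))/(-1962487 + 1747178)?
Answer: 212904041837312173/29567295785715773 ≈ 7.2007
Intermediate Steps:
(-1550357 + ((558016 - 1243672)/(-2504391) + 1671568/(-164501)))/(-1962487 + 1747178) = (-1550357 + (-685656*(-1/2504391) + 1671568*(-1/164501)))/(-215309) = (-1550357 + (228552/834797 - 1671568/164501))*(-1/215309) = (-1550357 - 1357822919144/137324941297)*(-1/215309) = -212904041837312173/137324941297*(-1/215309) = 212904041837312173/29567295785715773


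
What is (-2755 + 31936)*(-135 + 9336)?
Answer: 268494381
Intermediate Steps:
(-2755 + 31936)*(-135 + 9336) = 29181*9201 = 268494381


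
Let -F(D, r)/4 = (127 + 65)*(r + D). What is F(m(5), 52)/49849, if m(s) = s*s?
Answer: -59136/49849 ≈ -1.1863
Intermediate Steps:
m(s) = s²
F(D, r) = -768*D - 768*r (F(D, r) = -4*(127 + 65)*(r + D) = -768*(D + r) = -4*(192*D + 192*r) = -768*D - 768*r)
F(m(5), 52)/49849 = (-768*5² - 768*52)/49849 = (-768*25 - 39936)*(1/49849) = (-19200 - 39936)*(1/49849) = -59136*1/49849 = -59136/49849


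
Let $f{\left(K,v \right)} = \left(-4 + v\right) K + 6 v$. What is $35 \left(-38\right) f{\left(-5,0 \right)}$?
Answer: $-26600$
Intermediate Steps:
$f{\left(K,v \right)} = 6 v + K \left(-4 + v\right)$ ($f{\left(K,v \right)} = K \left(-4 + v\right) + 6 v = 6 v + K \left(-4 + v\right)$)
$35 \left(-38\right) f{\left(-5,0 \right)} = 35 \left(-38\right) \left(\left(-4\right) \left(-5\right) + 6 \cdot 0 - 0\right) = - 1330 \left(20 + 0 + 0\right) = \left(-1330\right) 20 = -26600$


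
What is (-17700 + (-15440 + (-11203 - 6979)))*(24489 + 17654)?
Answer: -2162863046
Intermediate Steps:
(-17700 + (-15440 + (-11203 - 6979)))*(24489 + 17654) = (-17700 + (-15440 - 18182))*42143 = (-17700 - 33622)*42143 = -51322*42143 = -2162863046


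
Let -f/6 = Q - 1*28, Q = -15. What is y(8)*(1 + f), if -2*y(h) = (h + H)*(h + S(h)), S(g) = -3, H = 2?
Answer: -6475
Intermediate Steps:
y(h) = -(-3 + h)*(2 + h)/2 (y(h) = -(h + 2)*(h - 3)/2 = -(2 + h)*(-3 + h)/2 = -(-3 + h)*(2 + h)/2)
f = 258 (f = -6*(-15 - 1*28) = -6*(-15 - 28) = -6*(-43) = 258)
y(8)*(1 + f) = (3 + (1/2)*8 - 1/2*8**2)*(1 + 258) = (3 + 4 - 1/2*64)*259 = (3 + 4 - 32)*259 = -25*259 = -6475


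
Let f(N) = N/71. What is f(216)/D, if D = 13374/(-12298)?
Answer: -147576/52753 ≈ -2.7975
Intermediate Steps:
f(N) = N/71 (f(N) = N*(1/71) = N/71)
D = -6687/6149 (D = 13374*(-1/12298) = -6687/6149 ≈ -1.0875)
f(216)/D = ((1/71)*216)/(-6687/6149) = (216/71)*(-6149/6687) = -147576/52753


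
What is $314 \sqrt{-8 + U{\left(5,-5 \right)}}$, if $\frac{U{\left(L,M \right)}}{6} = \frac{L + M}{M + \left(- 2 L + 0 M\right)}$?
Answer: $628 i \sqrt{2} \approx 888.13 i$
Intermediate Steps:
$U{\left(L,M \right)} = \frac{6 \left(L + M\right)}{M - 2 L}$ ($U{\left(L,M \right)} = 6 \frac{L + M}{M + \left(- 2 L + 0 M\right)} = 6 \frac{L + M}{M + \left(- 2 L + 0\right)} = 6 \frac{L + M}{M - 2 L} = \frac{6 \left(L + M\right)}{M - 2 L}$)
$314 \sqrt{-8 + U{\left(5,-5 \right)}} = 314 \sqrt{-8 + \frac{6 \left(\left(-1\right) 5 - -5\right)}{\left(-1\right) \left(-5\right) + 2 \cdot 5}} = 314 \sqrt{-8 + \frac{6 \left(-5 + 5\right)}{5 + 10}} = 314 \sqrt{-8 + 6 \cdot \frac{1}{15} \cdot 0} = 314 \sqrt{-8 + 0} = 314 \sqrt{-8} = 314 \cdot 2 i \sqrt{2} = 628 i \sqrt{2}$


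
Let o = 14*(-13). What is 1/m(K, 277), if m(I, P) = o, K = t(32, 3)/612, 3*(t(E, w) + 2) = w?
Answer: -1/182 ≈ -0.0054945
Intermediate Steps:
t(E, w) = -2 + w/3
K = -1/612 (K = (-2 + (⅓)*3)/612 = (-2 + 1)*(1/612) = -1*1/612 = -1/612 ≈ -0.0016340)
o = -182
m(I, P) = -182
1/m(K, 277) = 1/(-182) = -1/182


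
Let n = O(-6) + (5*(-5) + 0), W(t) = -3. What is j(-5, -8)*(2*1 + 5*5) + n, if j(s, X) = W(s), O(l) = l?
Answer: -112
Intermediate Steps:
j(s, X) = -3
n = -31 (n = -6 + (5*(-5) + 0) = -6 + (-25 + 0) = -6 - 25 = -31)
j(-5, -8)*(2*1 + 5*5) + n = -3*(2*1 + 5*5) - 31 = -3*(2 + 25) - 31 = -3*27 - 31 = -81 - 31 = -112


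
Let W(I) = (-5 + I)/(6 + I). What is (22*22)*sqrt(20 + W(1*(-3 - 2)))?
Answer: 484*sqrt(10) ≈ 1530.5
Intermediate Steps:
W(I) = (-5 + I)/(6 + I)
(22*22)*sqrt(20 + W(1*(-3 - 2))) = (22*22)*sqrt(20 + (-5 + 1*(-3 - 2))/(6 + 1*(-3 - 2))) = 484*sqrt(20 + (-5 + 1*(-5))/(6 + 1*(-5))) = 484*sqrt(20 + (-5 - 5)/(6 - 5)) = 484*sqrt(20 - 10/1) = 484*sqrt(20 + 1*(-10)) = 484*sqrt(20 - 10) = 484*sqrt(10)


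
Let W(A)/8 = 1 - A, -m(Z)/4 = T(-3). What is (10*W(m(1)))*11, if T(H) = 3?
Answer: 11440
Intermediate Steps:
m(Z) = -12 (m(Z) = -4*3 = -12)
W(A) = 8 - 8*A (W(A) = 8*(1 - A) = 8 - 8*A)
(10*W(m(1)))*11 = (10*(8 - 8*(-12)))*11 = (10*(8 + 96))*11 = (10*104)*11 = 1040*11 = 11440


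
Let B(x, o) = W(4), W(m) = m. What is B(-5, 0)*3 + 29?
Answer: 41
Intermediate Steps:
B(x, o) = 4
B(-5, 0)*3 + 29 = 4*3 + 29 = 12 + 29 = 41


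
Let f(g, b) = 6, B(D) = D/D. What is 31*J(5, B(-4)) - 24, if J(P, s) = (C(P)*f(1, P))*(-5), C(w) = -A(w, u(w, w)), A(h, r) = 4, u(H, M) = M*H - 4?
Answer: 3696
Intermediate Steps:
B(D) = 1
u(H, M) = -4 + H*M (u(H, M) = H*M - 4 = -4 + H*M)
C(w) = -4 (C(w) = -1*4 = -4)
J(P, s) = 120 (J(P, s) = -4*6*(-5) = -24*(-5) = 120)
31*J(5, B(-4)) - 24 = 31*120 - 24 = 3720 - 24 = 3696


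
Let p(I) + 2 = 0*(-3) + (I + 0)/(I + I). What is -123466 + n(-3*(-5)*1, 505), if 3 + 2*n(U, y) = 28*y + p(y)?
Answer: -465593/4 ≈ -1.1640e+5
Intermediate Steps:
p(I) = -3/2 (p(I) = -2 + (0*(-3) + (I + 0)/(I + I)) = -2 + (0 + I/((2*I))) = -2 + (0 + I*(1/(2*I))) = -2 + (0 + ½) = -2 + ½ = -3/2)
n(U, y) = -9/4 + 14*y (n(U, y) = -3/2 + (28*y - 3/2)/2 = -3/2 + (-3/2 + 28*y)/2 = -3/2 + (-¾ + 14*y) = -9/4 + 14*y)
-123466 + n(-3*(-5)*1, 505) = -123466 + (-9/4 + 14*505) = -123466 + (-9/4 + 7070) = -123466 + 28271/4 = -465593/4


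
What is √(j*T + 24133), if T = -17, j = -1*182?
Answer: √27227 ≈ 165.01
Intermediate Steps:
j = -182
√(j*T + 24133) = √(-182*(-17) + 24133) = √(3094 + 24133) = √27227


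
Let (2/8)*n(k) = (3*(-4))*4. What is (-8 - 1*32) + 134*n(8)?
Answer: -25768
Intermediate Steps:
n(k) = -192 (n(k) = 4*((3*(-4))*4) = 4*(-12*4) = 4*(-48) = -192)
(-8 - 1*32) + 134*n(8) = (-8 - 1*32) + 134*(-192) = (-8 - 32) - 25728 = -40 - 25728 = -25768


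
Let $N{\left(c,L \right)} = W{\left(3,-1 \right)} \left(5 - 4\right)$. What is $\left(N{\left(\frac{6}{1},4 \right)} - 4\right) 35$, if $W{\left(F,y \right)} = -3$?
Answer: $-245$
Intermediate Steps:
$N{\left(c,L \right)} = -3$ ($N{\left(c,L \right)} = - 3 \left(5 - 4\right) = \left(-3\right) 1 = -3$)
$\left(N{\left(\frac{6}{1},4 \right)} - 4\right) 35 = \left(-3 - 4\right) 35 = \left(-7\right) 35 = -245$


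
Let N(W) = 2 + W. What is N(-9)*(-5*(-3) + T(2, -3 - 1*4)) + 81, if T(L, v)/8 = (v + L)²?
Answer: -1424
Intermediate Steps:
T(L, v) = 8*(L + v)² (T(L, v) = 8*(v + L)² = 8*(L + v)²)
N(-9)*(-5*(-3) + T(2, -3 - 1*4)) + 81 = (2 - 9)*(-5*(-3) + 8*(2 + (-3 - 1*4))²) + 81 = -7*(15 + 8*(2 + (-3 - 4))²) + 81 = -7*(15 + 8*(2 - 7)²) + 81 = -7*(15 + 8*(-5)²) + 81 = -7*(15 + 8*25) + 81 = -7*(15 + 200) + 81 = -7*215 + 81 = -1505 + 81 = -1424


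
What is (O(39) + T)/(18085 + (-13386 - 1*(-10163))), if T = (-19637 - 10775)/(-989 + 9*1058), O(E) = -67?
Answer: -602123/126817446 ≈ -0.0047479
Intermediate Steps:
T = -30412/8533 (T = -30412/(-989 + 9522) = -30412/8533 ≈ -3.5640)
(O(39) + T)/(18085 + (-13386 - 1*(-10163))) = (-67 - 30412/8533)/(18085 + (-13386 - 1*(-10163))) = -602123/(8533*(18085 + (-13386 + 10163))) = -602123/(8533*(18085 - 3223)) = -602123/8533/14862 = -602123/8533*1/14862 = -602123/126817446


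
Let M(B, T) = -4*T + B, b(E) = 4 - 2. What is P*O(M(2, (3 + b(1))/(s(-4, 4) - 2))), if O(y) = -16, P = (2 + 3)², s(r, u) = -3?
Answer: -400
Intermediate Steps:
b(E) = 2
P = 25 (P = 5² = 25)
M(B, T) = B - 4*T
P*O(M(2, (3 + b(1))/(s(-4, 4) - 2))) = 25*(-16) = -400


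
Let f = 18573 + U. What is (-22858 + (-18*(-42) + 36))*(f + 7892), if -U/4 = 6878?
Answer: 23103102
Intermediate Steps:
U = -27512 (U = -4*6878 = -27512)
f = -8939 (f = 18573 - 27512 = -8939)
(-22858 + (-18*(-42) + 36))*(f + 7892) = (-22858 + (-18*(-42) + 36))*(-8939 + 7892) = (-22858 + (756 + 36))*(-1047) = (-22858 + 792)*(-1047) = -22066*(-1047) = 23103102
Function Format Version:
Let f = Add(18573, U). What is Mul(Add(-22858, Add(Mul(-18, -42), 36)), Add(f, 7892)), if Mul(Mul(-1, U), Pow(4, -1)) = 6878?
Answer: 23103102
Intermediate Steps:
U = -27512 (U = Mul(-4, 6878) = -27512)
f = -8939 (f = Add(18573, -27512) = -8939)
Mul(Add(-22858, Add(Mul(-18, -42), 36)), Add(f, 7892)) = Mul(Add(-22858, Add(Mul(-18, -42), 36)), Add(-8939, 7892)) = Mul(Add(-22858, Add(756, 36)), -1047) = Mul(Add(-22858, 792), -1047) = Mul(-22066, -1047) = 23103102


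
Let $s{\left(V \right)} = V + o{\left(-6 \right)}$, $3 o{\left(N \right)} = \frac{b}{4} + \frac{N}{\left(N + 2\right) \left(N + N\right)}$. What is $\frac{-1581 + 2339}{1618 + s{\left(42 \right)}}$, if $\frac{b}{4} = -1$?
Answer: $\frac{6064}{13277} \approx 0.45673$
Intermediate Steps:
$b = -4$ ($b = 4 \left(-1\right) = -4$)
$o{\left(N \right)} = - \frac{1}{3} + \frac{1}{6 \left(2 + N\right)}$ ($o{\left(N \right)} = \frac{- \frac{4}{4} + \frac{N}{\left(N + 2\right) \left(N + N\right)}}{3} = \frac{\left(-4\right) \frac{1}{4} + \frac{N}{\left(2 + N\right) 2 N}}{3} = \frac{-1 + \frac{N}{2 N \left(2 + N\right)}}{3} = \frac{-1 + N \frac{1}{2 N \left(2 + N\right)}}{3} = \frac{-1 + \frac{1}{2 \left(2 + N\right)}}{3} = - \frac{1}{3} + \frac{1}{6 \left(2 + N\right)}$)
$s{\left(V \right)} = - \frac{3}{8} + V$ ($s{\left(V \right)} = V + \frac{-3 - -12}{6 \left(2 - 6\right)} = V + \frac{-3 + 12}{6 \left(-4\right)} = V + \frac{1}{6} \left(- \frac{1}{4}\right) 9 = V - \frac{3}{8} = - \frac{3}{8} + V$)
$\frac{-1581 + 2339}{1618 + s{\left(42 \right)}} = \frac{-1581 + 2339}{1618 + \left(- \frac{3}{8} + 42\right)} = \frac{758}{1618 + \frac{333}{8}} = \frac{758}{\frac{13277}{8}} = 758 \cdot \frac{8}{13277} = \frac{6064}{13277}$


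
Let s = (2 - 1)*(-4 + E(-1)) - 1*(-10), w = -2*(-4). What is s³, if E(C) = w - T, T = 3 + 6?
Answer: 125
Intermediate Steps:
T = 9
w = 8
E(C) = -1 (E(C) = 8 - 1*9 = 8 - 9 = -1)
s = 5 (s = (2 - 1)*(-4 - 1) - 1*(-10) = 1*(-5) + 10 = -5 + 10 = 5)
s³ = 5³ = 125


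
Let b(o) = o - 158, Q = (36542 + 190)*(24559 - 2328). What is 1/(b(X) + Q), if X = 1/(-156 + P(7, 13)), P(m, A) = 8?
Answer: 148/120855162231 ≈ 1.2246e-9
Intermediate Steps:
X = -1/148 (X = 1/(-156 + 8) = 1/(-148) = -1/148 ≈ -0.0067568)
Q = 816589092 (Q = 36732*22231 = 816589092)
b(o) = -158 + o
1/(b(X) + Q) = 1/((-158 - 1/148) + 816589092) = 1/(-23385/148 + 816589092) = 1/(120855162231/148) = 148/120855162231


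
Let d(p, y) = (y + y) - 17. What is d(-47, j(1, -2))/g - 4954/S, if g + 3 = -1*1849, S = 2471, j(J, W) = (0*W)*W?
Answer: -9132801/4576292 ≈ -1.9957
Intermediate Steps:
j(J, W) = 0 (j(J, W) = 0*W = 0)
g = -1852 (g = -3 - 1*1849 = -3 - 1849 = -1852)
d(p, y) = -17 + 2*y (d(p, y) = 2*y - 17 = -17 + 2*y)
d(-47, j(1, -2))/g - 4954/S = (-17 + 2*0)/(-1852) - 4954/2471 = (-17 + 0)*(-1/1852) - 4954*1/2471 = -17*(-1/1852) - 4954/2471 = 17/1852 - 4954/2471 = -9132801/4576292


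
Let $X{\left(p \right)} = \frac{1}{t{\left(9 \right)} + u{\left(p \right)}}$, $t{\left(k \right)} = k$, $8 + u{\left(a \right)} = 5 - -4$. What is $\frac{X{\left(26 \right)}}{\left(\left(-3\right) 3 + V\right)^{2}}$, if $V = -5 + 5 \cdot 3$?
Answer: $\frac{1}{10} \approx 0.1$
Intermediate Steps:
$u{\left(a \right)} = 1$ ($u{\left(a \right)} = -8 + \left(5 - -4\right) = -8 + \left(5 + 4\right) = -8 + 9 = 1$)
$V = 10$ ($V = -5 + 15 = 10$)
$X{\left(p \right)} = \frac{1}{10}$ ($X{\left(p \right)} = \frac{1}{9 + 1} = \frac{1}{10}$)
$\frac{X{\left(26 \right)}}{\left(\left(-3\right) 3 + V\right)^{2}} = \frac{1}{10 \left(\left(-3\right) 3 + 10\right)^{2}} = \frac{1}{10 \left(-9 + 10\right)^{2}} = \frac{1}{10 \cdot 1^{2}} = \frac{1}{10 \cdot 1} = \frac{1}{10} \cdot 1 = \frac{1}{10}$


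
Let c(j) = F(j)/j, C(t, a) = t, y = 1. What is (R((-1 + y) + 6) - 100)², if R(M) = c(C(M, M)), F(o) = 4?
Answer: 88804/9 ≈ 9867.1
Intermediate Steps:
c(j) = 4/j
R(M) = 4/M
(R((-1 + y) + 6) - 100)² = (4/((-1 + 1) + 6) - 100)² = (4/(0 + 6) - 100)² = (4/6 - 100)² = (4*(⅙) - 100)² = (⅔ - 100)² = (-298/3)² = 88804/9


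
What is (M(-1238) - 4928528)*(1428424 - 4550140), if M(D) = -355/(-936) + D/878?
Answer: 40525322532241361/2634 ≈ 1.5385e+13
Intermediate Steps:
M(D) = 355/936 + D/878 (M(D) = -355*(-1/936) + D*(1/878) = 355/936 + D/878)
(M(-1238) - 4928528)*(1428424 - 4550140) = ((355/936 + (1/878)*(-1238)) - 4928528)*(1428424 - 4550140) = ((355/936 - 619/439) - 4928528)*(-3121716) = (-423539/410904 - 4928528)*(-3121716) = -2025152292851/410904*(-3121716) = 40525322532241361/2634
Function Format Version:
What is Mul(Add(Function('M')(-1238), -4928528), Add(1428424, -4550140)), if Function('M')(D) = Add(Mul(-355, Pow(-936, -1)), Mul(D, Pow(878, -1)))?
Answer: Rational(40525322532241361, 2634) ≈ 1.5385e+13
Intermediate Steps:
Function('M')(D) = Add(Rational(355, 936), Mul(Rational(1, 878), D)) (Function('M')(D) = Add(Mul(-355, Rational(-1, 936)), Mul(D, Rational(1, 878))) = Add(Rational(355, 936), Mul(Rational(1, 878), D)))
Mul(Add(Function('M')(-1238), -4928528), Add(1428424, -4550140)) = Mul(Add(Add(Rational(355, 936), Mul(Rational(1, 878), -1238)), -4928528), Add(1428424, -4550140)) = Mul(Add(Add(Rational(355, 936), Rational(-619, 439)), -4928528), -3121716) = Mul(Add(Rational(-423539, 410904), -4928528), -3121716) = Mul(Rational(-2025152292851, 410904), -3121716) = Rational(40525322532241361, 2634)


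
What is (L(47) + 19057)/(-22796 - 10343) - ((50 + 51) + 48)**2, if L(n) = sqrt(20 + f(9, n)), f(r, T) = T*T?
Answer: -735737996/33139 - sqrt(2229)/33139 ≈ -22202.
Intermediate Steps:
f(r, T) = T**2
L(n) = sqrt(20 + n**2)
(L(47) + 19057)/(-22796 - 10343) - ((50 + 51) + 48)**2 = (sqrt(20 + 47**2) + 19057)/(-22796 - 10343) - ((50 + 51) + 48)**2 = (sqrt(20 + 2209) + 19057)/(-33139) - (101 + 48)**2 = (sqrt(2229) + 19057)*(-1/33139) - 1*149**2 = (19057 + sqrt(2229))*(-1/33139) - 1*22201 = (-19057/33139 - sqrt(2229)/33139) - 22201 = -735737996/33139 - sqrt(2229)/33139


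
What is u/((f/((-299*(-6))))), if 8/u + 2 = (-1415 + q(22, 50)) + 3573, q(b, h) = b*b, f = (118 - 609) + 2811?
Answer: 299/127600 ≈ 0.0023433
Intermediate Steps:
f = 2320 (f = -491 + 2811 = 2320)
q(b, h) = b²
u = 1/330 (u = 8/(-2 + ((-1415 + 22²) + 3573)) = 8/(-2 + ((-1415 + 484) + 3573)) = 8/(-2 + (-931 + 3573)) = 8/(-2 + 2642) = 8/2640 = 8*(1/2640) = 1/330 ≈ 0.0030303)
u/((f/((-299*(-6))))) = 1/(330*((2320/((-299*(-6)))))) = 1/(330*((2320/1794))) = 1/(330*((2320*(1/1794)))) = 1/(330*(1160/897)) = (1/330)*(897/1160) = 299/127600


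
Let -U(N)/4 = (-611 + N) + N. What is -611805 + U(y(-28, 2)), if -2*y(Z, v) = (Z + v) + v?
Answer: -609457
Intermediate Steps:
y(Z, v) = -v - Z/2 (y(Z, v) = -((Z + v) + v)/2 = -(Z + 2*v)/2 = -v - Z/2)
U(N) = 2444 - 8*N (U(N) = -4*((-611 + N) + N) = -4*(-611 + 2*N) = 2444 - 8*N)
-611805 + U(y(-28, 2)) = -611805 + (2444 - 8*(-1*2 - ½*(-28))) = -611805 + (2444 - 8*(-2 + 14)) = -611805 + (2444 - 8*12) = -611805 + (2444 - 96) = -611805 + 2348 = -609457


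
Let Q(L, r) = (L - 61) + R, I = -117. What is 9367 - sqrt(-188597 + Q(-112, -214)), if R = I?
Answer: 9367 - I*sqrt(188887) ≈ 9367.0 - 434.61*I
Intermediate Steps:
R = -117
Q(L, r) = -178 + L (Q(L, r) = (L - 61) - 117 = (-61 + L) - 117 = -178 + L)
9367 - sqrt(-188597 + Q(-112, -214)) = 9367 - sqrt(-188597 + (-178 - 112)) = 9367 - sqrt(-188597 - 290) = 9367 - sqrt(-188887) = 9367 - I*sqrt(188887)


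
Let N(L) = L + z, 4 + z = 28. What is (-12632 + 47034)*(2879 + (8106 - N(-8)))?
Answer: 377355538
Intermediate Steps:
z = 24 (z = -4 + 28 = 24)
N(L) = 24 + L (N(L) = L + 24 = 24 + L)
(-12632 + 47034)*(2879 + (8106 - N(-8))) = (-12632 + 47034)*(2879 + (8106 - (24 - 8))) = 34402*(2879 + (8106 - 1*16)) = 34402*(2879 + (8106 - 16)) = 34402*(2879 + 8090) = 34402*10969 = 377355538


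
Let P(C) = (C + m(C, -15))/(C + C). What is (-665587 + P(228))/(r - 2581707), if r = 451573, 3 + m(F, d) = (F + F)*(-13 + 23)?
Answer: 5951037/19045904 ≈ 0.31246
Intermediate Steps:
m(F, d) = -3 + 20*F (m(F, d) = -3 + (F + F)*(-13 + 23) = -3 + (2*F)*10 = -3 + 20*F)
P(C) = (-3 + 21*C)/(2*C) (P(C) = (C + (-3 + 20*C))/(C + C) = (-3 + 21*C)/((2*C)) = (-3 + 21*C)*(1/(2*C)) = (-3 + 21*C)/(2*C))
(-665587 + P(228))/(r - 2581707) = (-665587 + (3/2)*(-1 + 7*228)/228)/(451573 - 2581707) = (-665587 + (3/2)*(1/228)*(-1 + 1596))/(-2130134) = (-665587 + (3/2)*(1/228)*1595)*(-1/2130134) = (-665587 + 1595/152)*(-1/2130134) = -101167629/152*(-1/2130134) = 5951037/19045904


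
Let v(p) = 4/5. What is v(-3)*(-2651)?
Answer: -10604/5 ≈ -2120.8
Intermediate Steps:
v(p) = 4/5 (v(p) = 4*(1/5) = 4/5)
v(-3)*(-2651) = (4/5)*(-2651) = -10604/5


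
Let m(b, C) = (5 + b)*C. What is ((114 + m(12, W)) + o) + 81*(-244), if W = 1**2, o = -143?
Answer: -19776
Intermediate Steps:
W = 1
m(b, C) = C*(5 + b)
((114 + m(12, W)) + o) + 81*(-244) = ((114 + 1*(5 + 12)) - 143) + 81*(-244) = ((114 + 1*17) - 143) - 19764 = ((114 + 17) - 143) - 19764 = (131 - 143) - 19764 = -12 - 19764 = -19776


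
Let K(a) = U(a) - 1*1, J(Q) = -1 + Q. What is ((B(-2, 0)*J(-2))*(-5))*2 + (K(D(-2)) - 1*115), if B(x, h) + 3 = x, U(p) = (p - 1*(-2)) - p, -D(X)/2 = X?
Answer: -264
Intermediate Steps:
D(X) = -2*X
U(p) = 2 (U(p) = (p + 2) - p = (2 + p) - p = 2)
K(a) = 1 (K(a) = 2 - 1*1 = 2 - 1 = 1)
B(x, h) = -3 + x
((B(-2, 0)*J(-2))*(-5))*2 + (K(D(-2)) - 1*115) = (((-3 - 2)*(-1 - 2))*(-5))*2 + (1 - 1*115) = (-5*(-3)*(-5))*2 + (1 - 115) = (15*(-5))*2 - 114 = -75*2 - 114 = -150 - 114 = -264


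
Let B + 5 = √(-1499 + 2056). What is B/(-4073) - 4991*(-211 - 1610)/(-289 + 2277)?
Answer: 5288274649/1156732 - √557/4073 ≈ 4571.7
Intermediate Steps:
B = -5 + √557 (B = -5 + √(-1499 + 2056) = -5 + √557 ≈ 18.601)
B/(-4073) - 4991*(-211 - 1610)/(-289 + 2277) = (-5 + √557)/(-4073) - 4991*(-211 - 1610)/(-289 + 2277) = (-5 + √557)*(-1/4073) - 4991/(1988/(-1821)) = (5/4073 - √557/4073) - 4991/(1988*(-1/1821)) = (5/4073 - √557/4073) - 4991/(-1988/1821) = (5/4073 - √557/4073) - 4991*(-1821/1988) = (5/4073 - √557/4073) + 1298373/284 = 5288274649/1156732 - √557/4073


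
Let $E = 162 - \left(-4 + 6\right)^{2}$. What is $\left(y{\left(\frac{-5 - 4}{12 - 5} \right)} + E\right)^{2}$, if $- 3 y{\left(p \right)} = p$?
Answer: $\frac{1229881}{49} \approx 25100.0$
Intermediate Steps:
$E = 158$ ($E = 162 - 2^{2} = 162 - 4 = 158$)
$y{\left(p \right)} = - \frac{p}{3}$
$\left(y{\left(\frac{-5 - 4}{12 - 5} \right)} + E\right)^{2} = \left(- \frac{\left(-5 - 4\right) \frac{1}{12 - 5}}{3} + 158\right)^{2} = \left(- \frac{\left(-9\right) \frac{1}{7}}{3} + 158\right)^{2} = \left(\left(- \frac{1}{3}\right) \left(- \frac{9}{7}\right) + 158\right)^{2} = \left(\frac{3}{7} + 158\right)^{2} = \left(\frac{1109}{7}\right)^{2} = \frac{1229881}{49}$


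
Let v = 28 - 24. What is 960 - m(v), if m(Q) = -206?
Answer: 1166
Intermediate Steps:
v = 4
960 - m(v) = 960 - 1*(-206) = 960 + 206 = 1166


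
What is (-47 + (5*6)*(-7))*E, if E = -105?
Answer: 26985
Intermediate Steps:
(-47 + (5*6)*(-7))*E = (-47 + (5*6)*(-7))*(-105) = (-47 + 30*(-7))*(-105) = (-47 - 210)*(-105) = -257*(-105) = 26985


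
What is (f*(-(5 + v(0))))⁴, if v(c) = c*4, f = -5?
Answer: 390625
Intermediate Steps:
v(c) = 4*c
(f*(-(5 + v(0))))⁴ = (-(-5)*(5 + 4*0))⁴ = (-(-5)*(5 + 0))⁴ = (-(-5)*5)⁴ = (-5*(-5))⁴ = 25⁴ = 390625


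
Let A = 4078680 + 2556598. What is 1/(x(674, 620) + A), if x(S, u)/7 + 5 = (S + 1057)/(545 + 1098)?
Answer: 1643/10901716366 ≈ 1.5071e-7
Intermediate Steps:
A = 6635278
x(S, u) = -50106/1643 + 7*S/1643 (x(S, u) = -35 + 7*((S + 1057)/(545 + 1098)) = -35 + 7*((1057 + S)/1643) = -35 + 7*((1057 + S)*(1/1643)) = -35 + 7*(1057/1643 + S/1643) = -35 + (7399/1643 + 7*S/1643) = -50106/1643 + 7*S/1643)
1/(x(674, 620) + A) = 1/((-50106/1643 + (7/1643)*674) + 6635278) = 1/((-50106/1643 + 4718/1643) + 6635278) = 1/(-45388/1643 + 6635278) = 1/(10901716366/1643) = 1643/10901716366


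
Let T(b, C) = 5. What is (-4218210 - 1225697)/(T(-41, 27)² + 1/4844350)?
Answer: -26372190875450/121108751 ≈ -2.1776e+5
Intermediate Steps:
(-4218210 - 1225697)/(T(-41, 27)² + 1/4844350) = (-4218210 - 1225697)/(5² + 1/4844350) = -5443907/(25 + 1/4844350) = -5443907/121108751/4844350 = -5443907*4844350/121108751 = -26372190875450/121108751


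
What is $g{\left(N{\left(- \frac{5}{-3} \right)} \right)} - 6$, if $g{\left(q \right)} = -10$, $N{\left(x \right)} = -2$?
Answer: $-16$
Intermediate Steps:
$g{\left(N{\left(- \frac{5}{-3} \right)} \right)} - 6 = -10 - 6 = -16$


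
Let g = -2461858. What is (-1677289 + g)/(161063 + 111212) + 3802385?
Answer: 1035290236728/272275 ≈ 3.8024e+6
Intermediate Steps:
(-1677289 + g)/(161063 + 111212) + 3802385 = (-1677289 - 2461858)/(161063 + 111212) + 3802385 = -4139147/272275 + 3802385 = 1035290236728/272275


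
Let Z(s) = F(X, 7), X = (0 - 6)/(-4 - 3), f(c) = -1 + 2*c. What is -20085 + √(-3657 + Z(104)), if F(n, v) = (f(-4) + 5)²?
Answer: -20085 + I*√3641 ≈ -20085.0 + 60.341*I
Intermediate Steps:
X = 6/7 (X = -6/(-7) = -6*(-⅐) = 6/7 ≈ 0.85714)
F(n, v) = 16 (F(n, v) = ((-1 + 2*(-4)) + 5)² = ((-1 - 8) + 5)² = (-9 + 5)² = (-4)² = 16)
Z(s) = 16
-20085 + √(-3657 + Z(104)) = -20085 + √(-3657 + 16) = -20085 + √(-3641) = -20085 + I*√3641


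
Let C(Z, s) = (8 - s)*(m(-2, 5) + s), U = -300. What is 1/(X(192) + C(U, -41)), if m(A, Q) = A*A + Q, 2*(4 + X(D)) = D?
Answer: -1/1476 ≈ -0.00067751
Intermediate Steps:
X(D) = -4 + D/2
m(A, Q) = Q + A² (m(A, Q) = A² + Q = Q + A²)
C(Z, s) = (8 - s)*(9 + s) (C(Z, s) = (8 - s)*((5 + (-2)²) + s) = (8 - s)*((5 + 4) + s) = (8 - s)*(9 + s))
1/(X(192) + C(U, -41)) = 1/((-4 + (½)*192) + (72 - 1*(-41) - 1*(-41)²)) = 1/((-4 + 96) + (72 + 41 - 1*1681)) = 1/(92 + (72 + 41 - 1681)) = 1/(92 - 1568) = 1/(-1476) = -1/1476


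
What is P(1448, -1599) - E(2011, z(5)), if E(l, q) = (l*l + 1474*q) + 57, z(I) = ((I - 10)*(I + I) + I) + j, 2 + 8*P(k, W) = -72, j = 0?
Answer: -15911429/4 ≈ -3.9779e+6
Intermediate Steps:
P(k, W) = -37/4 (P(k, W) = -¼ + (⅛)*(-72) = -¼ - 9 = -37/4)
z(I) = I + 2*I*(-10 + I) (z(I) = ((I - 10)*(I + I) + I) + 0 = ((-10 + I)*(2*I) + I) + 0 = (2*I*(-10 + I) + I) + 0 = (I + 2*I*(-10 + I)) + 0 = I + 2*I*(-10 + I))
E(l, q) = 57 + l² + 1474*q (E(l, q) = (l² + 1474*q) + 57 = 57 + l² + 1474*q)
P(1448, -1599) - E(2011, z(5)) = -37/4 - (57 + 2011² + 1474*(5*(-19 + 2*5))) = -37/4 - (57 + 4044121 + 1474*(5*(-19 + 10))) = -37/4 - (57 + 4044121 + 1474*(5*(-9))) = -37/4 - (57 + 4044121 + 1474*(-45)) = -37/4 - (57 + 4044121 - 66330) = -37/4 - 1*3977848 = -37/4 - 3977848 = -15911429/4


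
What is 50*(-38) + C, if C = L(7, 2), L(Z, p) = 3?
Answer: -1897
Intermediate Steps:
C = 3
50*(-38) + C = 50*(-38) + 3 = -1900 + 3 = -1897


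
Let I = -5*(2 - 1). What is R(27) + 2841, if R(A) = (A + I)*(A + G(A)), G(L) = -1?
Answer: 3413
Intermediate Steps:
I = -5 (I = -5*1 = -5)
R(A) = (-1 + A)*(-5 + A) (R(A) = (A - 5)*(A - 1) = (-5 + A)*(-1 + A) = (-1 + A)*(-5 + A))
R(27) + 2841 = (5 + 27² - 6*27) + 2841 = (5 + 729 - 162) + 2841 = 572 + 2841 = 3413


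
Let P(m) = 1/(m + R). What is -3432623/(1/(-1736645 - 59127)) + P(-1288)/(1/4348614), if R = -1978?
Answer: 10066152102663841/1633 ≈ 6.1642e+12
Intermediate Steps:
P(m) = 1/(-1978 + m) (P(m) = 1/(m - 1978) = 1/(-1978 + m))
-3432623/(1/(-1736645 - 59127)) + P(-1288)/(1/4348614) = -3432623/(1/(-1736645 - 59127)) + 1/((-1978 - 1288)*(1/4348614)) = -3432623/(1/(-1795772)) + 1/((-3266)*(1/4348614)) = -3432623/(-1/1795772) - 1/3266*4348614 = -3432623*(-1795772) - 2174307/1633 = 6164208269956 - 2174307/1633 = 10066152102663841/1633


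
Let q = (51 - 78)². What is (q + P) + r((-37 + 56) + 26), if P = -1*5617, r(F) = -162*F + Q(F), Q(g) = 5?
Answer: -12173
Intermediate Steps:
r(F) = 5 - 162*F (r(F) = -162*F + 5 = 5 - 162*F)
q = 729 (q = (-27)² = 729)
P = -5617
(q + P) + r((-37 + 56) + 26) = (729 - 5617) + (5 - 162*((-37 + 56) + 26)) = -4888 + (5 - 162*(19 + 26)) = -4888 + (5 - 162*45) = -4888 + (5 - 7290) = -4888 - 7285 = -12173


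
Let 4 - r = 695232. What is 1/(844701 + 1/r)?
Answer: 695228/587259786827 ≈ 1.1839e-6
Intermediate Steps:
r = -695228 (r = 4 - 1*695232 = 4 - 695232 = -695228)
1/(844701 + 1/r) = 1/(844701 + 1/(-695228)) = 1/(844701 - 1/695228) = 1/(587259786827/695228) = 695228/587259786827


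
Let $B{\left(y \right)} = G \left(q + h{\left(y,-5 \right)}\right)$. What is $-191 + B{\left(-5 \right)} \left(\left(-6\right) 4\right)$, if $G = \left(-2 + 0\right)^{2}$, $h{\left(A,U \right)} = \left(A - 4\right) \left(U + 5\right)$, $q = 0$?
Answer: $-191$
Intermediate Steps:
$h{\left(A,U \right)} = \left(-4 + A\right) \left(5 + U\right)$
$G = 4$ ($G = \left(-2\right)^{2} = 4$)
$B{\left(y \right)} = 0$ ($B{\left(y \right)} = 4 \left(0 + \left(-20 - -20 + 5 y + y \left(-5\right)\right)\right) = 4 \left(0 + \left(-20 + 20 + 5 y - 5 y\right)\right) = 4 \left(0 + 0\right) = 4 \cdot 0 = 0$)
$-191 + B{\left(-5 \right)} \left(\left(-6\right) 4\right) = -191 + 0 \left(\left(-6\right) 4\right) = -191 + 0 \left(-24\right) = -191 + 0 = -191$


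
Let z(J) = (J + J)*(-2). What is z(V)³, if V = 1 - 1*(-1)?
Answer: -512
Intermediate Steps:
V = 2 (V = 1 + 1 = 2)
z(J) = -4*J (z(J) = (2*J)*(-2) = -4*J)
z(V)³ = (-4*2)³ = (-8)³ = -512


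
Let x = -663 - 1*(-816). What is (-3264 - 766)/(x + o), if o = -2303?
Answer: 403/215 ≈ 1.8744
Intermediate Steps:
x = 153 (x = -663 + 816 = 153)
(-3264 - 766)/(x + o) = (-3264 - 766)/(153 - 2303) = -4030/(-2150) = -4030*(-1/2150) = 403/215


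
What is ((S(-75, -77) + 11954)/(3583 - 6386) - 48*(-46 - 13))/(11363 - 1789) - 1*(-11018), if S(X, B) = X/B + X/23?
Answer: 261830054602524/23763208931 ≈ 11018.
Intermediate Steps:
S(X, B) = X/23 + X/B (S(X, B) = X/B + X*(1/23) = X/B + X/23 = X/23 + X/B)
((S(-75, -77) + 11954)/(3583 - 6386) - 48*(-46 - 13))/(11363 - 1789) - 1*(-11018) = ((((1/23)*(-75) - 75/(-77)) + 11954)/(3583 - 6386) - 48*(-46 - 13))/(11363 - 1789) - 1*(-11018) = (((-75/23 - 75*(-1/77)) + 11954)/(-2803) - 48*(-59))/9574 + 11018 = (((-75/23 + 75/77) + 11954)*(-1/2803) + 2832)*(1/9574) + 11018 = ((-4050/1771 + 11954)*(-1/2803) + 2832)*(1/9574) + 11018 = ((21166484/1771)*(-1/2803) + 2832)*(1/9574) + 11018 = (-21166484/4964113 + 2832)*(1/9574) + 11018 = (14037201532/4964113)*(1/9574) + 11018 = 7018600766/23763208931 + 11018 = 261830054602524/23763208931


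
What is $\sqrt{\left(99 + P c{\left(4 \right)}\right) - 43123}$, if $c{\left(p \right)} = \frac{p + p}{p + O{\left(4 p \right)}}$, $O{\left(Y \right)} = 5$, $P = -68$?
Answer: $\frac{4 i \sqrt{24235}}{3} \approx 207.57 i$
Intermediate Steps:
$c{\left(p \right)} = \frac{2 p}{5 + p}$ ($c{\left(p \right)} = \frac{p + p}{p + 5} = \frac{2 p}{5 + p}$)
$\sqrt{\left(99 + P c{\left(4 \right)}\right) - 43123} = \sqrt{\left(99 - 68 \cdot 2 \cdot 4 \frac{1}{5 + 4}\right) - 43123} = \sqrt{\left(99 - 68 \cdot 2 \cdot 4 \cdot \frac{1}{9}\right) - 43123} = \sqrt{\left(99 - \frac{544}{9}\right) - 43123} = \sqrt{\frac{347}{9} - 43123} = \sqrt{- \frac{387760}{9}} = \frac{4 i \sqrt{24235}}{3}$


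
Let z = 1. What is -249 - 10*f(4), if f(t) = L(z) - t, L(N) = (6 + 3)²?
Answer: -1019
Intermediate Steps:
L(N) = 81 (L(N) = 9² = 81)
f(t) = 81 - t
-249 - 10*f(4) = -249 - 10*(81 - 1*4) = -249 - 10*(81 - 4) = -249 - 10*77 = -249 - 770 = -1019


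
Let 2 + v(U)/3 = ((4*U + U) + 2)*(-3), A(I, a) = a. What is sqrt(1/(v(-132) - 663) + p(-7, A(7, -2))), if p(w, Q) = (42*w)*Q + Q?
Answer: sqrt(16170094527)/5253 ≈ 24.207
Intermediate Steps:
p(w, Q) = Q + 42*Q*w (p(w, Q) = 42*Q*w + Q = Q + 42*Q*w)
v(U) = -24 - 45*U (v(U) = -6 + 3*(((4*U + U) + 2)*(-3)) = -6 + 3*((5*U + 2)*(-3)) = -6 + 3*((2 + 5*U)*(-3)) = -6 + 3*(-6 - 15*U) = -6 + (-18 - 45*U) = -24 - 45*U)
sqrt(1/(v(-132) - 663) + p(-7, A(7, -2))) = sqrt(1/((-24 - 45*(-132)) - 663) - 2*(1 + 42*(-7))) = sqrt(1/((-24 + 5940) - 663) - 2*(1 - 294)) = sqrt(1/(5916 - 663) - 2*(-293)) = sqrt(1/5253 + 586) = sqrt(3078259/5253) = sqrt(16170094527)/5253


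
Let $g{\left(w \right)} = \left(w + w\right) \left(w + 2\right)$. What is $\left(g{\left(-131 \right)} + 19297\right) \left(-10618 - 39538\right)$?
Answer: $-2663032820$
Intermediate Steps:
$g{\left(w \right)} = 2 w \left(2 + w\right)$
$\left(g{\left(-131 \right)} + 19297\right) \left(-10618 - 39538\right) = \left(2 \left(-131\right) \left(2 - 131\right) + 19297\right) \left(-10618 - 39538\right) = \left(2 \left(-131\right) \left(-129\right) + 19297\right) \left(-50156\right) = \left(33798 + 19297\right) \left(-50156\right) = 53095 \left(-50156\right) = -2663032820$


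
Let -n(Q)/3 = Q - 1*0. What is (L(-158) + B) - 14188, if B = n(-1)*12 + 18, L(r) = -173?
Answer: -14307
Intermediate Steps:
n(Q) = -3*Q (n(Q) = -3*(Q - 1*0) = -3*(Q + 0) = -3*Q)
B = 54 (B = -3*(-1)*12 + 18 = 3*12 + 18 = 36 + 18 = 54)
(L(-158) + B) - 14188 = (-173 + 54) - 14188 = -119 - 14188 = -14307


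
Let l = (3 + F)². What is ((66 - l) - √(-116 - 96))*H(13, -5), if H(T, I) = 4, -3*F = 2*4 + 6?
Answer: 2276/9 - 8*I*√53 ≈ 252.89 - 58.241*I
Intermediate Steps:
F = -14/3 (F = -(2*4 + 6)/3 = -(8 + 6)/3 = -⅓*14 = -14/3 ≈ -4.6667)
l = 25/9 (l = (3 - 14/3)² = (-5/3)² = 25/9 ≈ 2.7778)
((66 - l) - √(-116 - 96))*H(13, -5) = ((66 - 1*25/9) - √(-116 - 96))*4 = ((66 - 25/9) - √(-212))*4 = (569/9 - 2*I*√53)*4 = 2276/9 - 8*I*√53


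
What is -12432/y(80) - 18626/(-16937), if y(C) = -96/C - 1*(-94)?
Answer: -65260091/491173 ≈ -132.87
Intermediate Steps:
y(C) = 94 - 96/C (y(C) = -96/C + 94 = 94 - 96/C)
-12432/y(80) - 18626/(-16937) = -12432/(94 - 96/80) - 18626/(-16937) = -12432/(94 - 96*1/80) - 18626*(-1/16937) = -12432/(94 - 6/5) + 18626/16937 = -12432/464/5 + 18626/16937 = -12432*5/464 + 18626/16937 = -3885/29 + 18626/16937 = -65260091/491173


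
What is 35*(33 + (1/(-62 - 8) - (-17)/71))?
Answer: 165129/142 ≈ 1162.9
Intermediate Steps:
35*(33 + (1/(-62 - 8) - (-17)/71)) = 35*(33 + (1/(-70) - (-17)/71)) = 35*(33 + (-1/70 - 1*(-17/71))) = 35*(33 + (-1/70 + 17/71)) = 35*(33 + 1119/4970) = 35*(165129/4970) = 165129/142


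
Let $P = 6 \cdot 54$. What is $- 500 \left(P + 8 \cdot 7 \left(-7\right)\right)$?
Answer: $34000$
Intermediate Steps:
$P = 324$
$- 500 \left(P + 8 \cdot 7 \left(-7\right)\right) = - 500 \left(324 + 8 \cdot 7 \left(-7\right)\right) = - 500 \left(324 + 56 \left(-7\right)\right) = - 500 \left(324 - 392\right) = \left(-500\right) \left(-68\right) = 34000$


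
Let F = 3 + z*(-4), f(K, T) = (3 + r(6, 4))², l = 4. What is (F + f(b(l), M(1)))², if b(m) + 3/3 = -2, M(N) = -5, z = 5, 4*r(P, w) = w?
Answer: 1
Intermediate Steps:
r(P, w) = w/4
b(m) = -3 (b(m) = -1 - 2 = -3)
f(K, T) = 16 (f(K, T) = (3 + (¼)*4)² = (3 + 1)² = 4² = 16)
F = -17 (F = 3 + 5*(-4) = 3 - 20 = -17)
(F + f(b(l), M(1)))² = (-17 + 16)² = (-1)² = 1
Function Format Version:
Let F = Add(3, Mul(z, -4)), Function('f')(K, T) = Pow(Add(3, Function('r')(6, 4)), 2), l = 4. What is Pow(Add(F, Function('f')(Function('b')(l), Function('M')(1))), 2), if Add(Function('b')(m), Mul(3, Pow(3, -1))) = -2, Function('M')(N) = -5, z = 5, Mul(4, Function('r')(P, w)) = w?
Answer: 1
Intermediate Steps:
Function('r')(P, w) = Mul(Rational(1, 4), w)
Function('b')(m) = -3 (Function('b')(m) = Add(-1, -2) = -3)
Function('f')(K, T) = 16 (Function('f')(K, T) = Pow(Add(3, Mul(Rational(1, 4), 4)), 2) = Pow(Add(3, 1), 2) = Pow(4, 2) = 16)
F = -17 (F = Add(3, Mul(5, -4)) = Add(3, -20) = -17)
Pow(Add(F, Function('f')(Function('b')(l), Function('M')(1))), 2) = Pow(Add(-17, 16), 2) = Pow(-1, 2) = 1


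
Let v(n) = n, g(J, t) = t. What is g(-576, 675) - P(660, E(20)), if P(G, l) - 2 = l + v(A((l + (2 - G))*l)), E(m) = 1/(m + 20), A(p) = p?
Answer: 1103079/1600 ≈ 689.42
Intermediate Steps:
E(m) = 1/(20 + m)
P(G, l) = 2 + l + l*(2 + l - G) (P(G, l) = 2 + (l + (l + (2 - G))*l) = 2 + (l + (2 + l - G)*l) = 2 + (l + l*(2 + l - G)) = 2 + l + l*(2 + l - G))
g(-576, 675) - P(660, E(20)) = 675 - (2 + 1/(20 + 20) + (2 + 1/(20 + 20) - 1*660)/(20 + 20)) = 675 - (2 + 1/40 + (2 + 1/40 - 660)/40) = 675 - (2 + 1/40 + (1/40)*(-26319/40)) = 675 - (2 + 1/40 - 26319/1600) = 675 - 1*(-23079/1600) = 675 + 23079/1600 = 1103079/1600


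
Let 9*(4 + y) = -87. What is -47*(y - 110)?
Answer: 17437/3 ≈ 5812.3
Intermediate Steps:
y = -41/3 (y = -4 + (1/9)*(-87) = -4 - 29/3 = -41/3 ≈ -13.667)
-47*(y - 110) = -47*(-41/3 - 110) = -47*(-371/3) = 17437/3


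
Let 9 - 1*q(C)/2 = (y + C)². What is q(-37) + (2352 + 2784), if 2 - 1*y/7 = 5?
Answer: -1574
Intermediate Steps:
y = -21 (y = 14 - 7*5 = 14 - 35 = -21)
q(C) = 18 - 2*(-21 + C)²
q(-37) + (2352 + 2784) = (18 - 2*(-21 - 37)²) + (2352 + 2784) = (18 - 2*(-58)²) + 5136 = (18 - 2*3364) + 5136 = (18 - 6728) + 5136 = -6710 + 5136 = -1574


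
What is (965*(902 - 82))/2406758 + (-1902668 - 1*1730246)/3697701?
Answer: -2908777015756/4449735731679 ≈ -0.65370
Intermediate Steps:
(965*(902 - 82))/2406758 + (-1902668 - 1*1730246)/3697701 = (965*820)*(1/2406758) + (-1902668 - 1730246)*(1/3697701) = 791300*(1/2406758) - 3632914*1/3697701 = 395650/1203379 - 3632914/3697701 = -2908777015756/4449735731679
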